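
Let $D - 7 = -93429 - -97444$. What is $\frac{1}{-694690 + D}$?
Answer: $- \frac{1}{690668} \approx -1.4479 \cdot 10^{-6}$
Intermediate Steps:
$D = 4022$ ($D = 7 - -4015 = 7 + \left(-93429 + 97444\right) = 7 + 4015 = 4022$)
$\frac{1}{-694690 + D} = \frac{1}{-694690 + 4022} = \frac{1}{-690668} = - \frac{1}{690668}$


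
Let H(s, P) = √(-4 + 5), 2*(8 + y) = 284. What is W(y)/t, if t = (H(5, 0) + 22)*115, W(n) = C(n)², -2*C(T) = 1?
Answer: 1/10580 ≈ 9.4518e-5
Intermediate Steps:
y = 134 (y = -8 + (½)*284 = -8 + 142 = 134)
C(T) = -½ (C(T) = -½*1 = -½)
W(n) = ¼ (W(n) = (-½)² = ¼)
H(s, P) = 1 (H(s, P) = √1 = 1)
t = 2645 (t = (1 + 22)*115 = 23*115 = 2645)
W(y)/t = (¼)/2645 = (¼)*(1/2645) = 1/10580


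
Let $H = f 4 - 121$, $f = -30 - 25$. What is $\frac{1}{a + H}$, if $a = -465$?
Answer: $- \frac{1}{806} \approx -0.0012407$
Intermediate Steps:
$f = -55$ ($f = -30 - 25 = -55$)
$H = -341$ ($H = \left(-55\right) 4 - 121 = -220 - 121 = -341$)
$\frac{1}{a + H} = \frac{1}{-465 - 341} = \frac{1}{-806} = - \frac{1}{806}$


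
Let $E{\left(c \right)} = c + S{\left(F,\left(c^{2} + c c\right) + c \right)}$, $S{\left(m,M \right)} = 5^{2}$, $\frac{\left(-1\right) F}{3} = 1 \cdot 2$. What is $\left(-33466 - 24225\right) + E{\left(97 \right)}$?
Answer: $-57569$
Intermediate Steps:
$F = -6$ ($F = - 3 \cdot 1 \cdot 2 = \left(-3\right) 2 = -6$)
$S{\left(m,M \right)} = 25$
$E{\left(c \right)} = 25 + c$ ($E{\left(c \right)} = c + 25 = 25 + c$)
$\left(-33466 - 24225\right) + E{\left(97 \right)} = \left(-33466 - 24225\right) + \left(25 + 97\right) = -57691 + 122 = -57569$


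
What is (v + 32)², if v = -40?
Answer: 64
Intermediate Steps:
(v + 32)² = (-40 + 32)² = (-8)² = 64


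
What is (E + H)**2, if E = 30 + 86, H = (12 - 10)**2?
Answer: 14400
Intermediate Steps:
H = 4 (H = 2**2 = 4)
E = 116
(E + H)**2 = (116 + 4)**2 = 120**2 = 14400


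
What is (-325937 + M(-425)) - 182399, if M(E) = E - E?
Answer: -508336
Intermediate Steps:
M(E) = 0
(-325937 + M(-425)) - 182399 = (-325937 + 0) - 182399 = -325937 - 182399 = -508336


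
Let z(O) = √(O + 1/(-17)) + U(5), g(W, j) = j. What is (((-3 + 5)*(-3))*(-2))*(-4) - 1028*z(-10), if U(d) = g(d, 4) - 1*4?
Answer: -48 - 3084*I*√323/17 ≈ -48.0 - 3260.4*I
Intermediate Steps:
U(d) = 0 (U(d) = 4 - 1*4 = 4 - 4 = 0)
z(O) = √(-1/17 + O) (z(O) = √(O + 1/(-17)) + 0 = √(O - 1/17) + 0 = √(-1/17 + O) + 0 = √(-1/17 + O))
(((-3 + 5)*(-3))*(-2))*(-4) - 1028*z(-10) = (((-3 + 5)*(-3))*(-2))*(-4) - 1028*√(-17 + 289*(-10))/17 = ((2*(-3))*(-2))*(-4) - 1028*√(-17 - 2890)/17 = -6*(-2)*(-4) - 1028*√(-2907)/17 = 12*(-4) - 1028*3*I*√323/17 = -48 - 3084*I*√323/17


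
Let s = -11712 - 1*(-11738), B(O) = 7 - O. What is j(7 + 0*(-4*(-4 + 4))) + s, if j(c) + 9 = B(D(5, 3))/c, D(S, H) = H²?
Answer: 117/7 ≈ 16.714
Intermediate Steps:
j(c) = -9 - 2/c (j(c) = -9 + (7 - 1*3²)/c = -9 + (7 - 1*9)/c = -9 + (7 - 9)/c = -9 - 2/c)
s = 26 (s = -11712 + 11738 = 26)
j(7 + 0*(-4*(-4 + 4))) + s = (-9 - 2/(7 + 0*(-4*(-4 + 4)))) + 26 = (-9 - 2/(7 + 0*(-4*0))) + 26 = (-9 - 2/(7 + 0*0)) + 26 = (-9 - 2/(7 + 0)) + 26 = (-9 - 2/7) + 26 = -65/7 + 26 = 117/7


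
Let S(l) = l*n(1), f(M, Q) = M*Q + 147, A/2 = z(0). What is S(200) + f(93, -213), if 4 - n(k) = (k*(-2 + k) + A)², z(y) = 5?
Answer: -35062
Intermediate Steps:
A = 10 (A = 2*5 = 10)
n(k) = 4 - (10 + k*(-2 + k))² (n(k) = 4 - (k*(-2 + k) + 10)² = 4 - (10 + k*(-2 + k))²)
f(M, Q) = 147 + M*Q
S(l) = -77*l (S(l) = l*(4 - (10 + 1² - 2*1)²) = l*(4 - (10 + 1 - 2)²) = l*(4 - 1*9²) = l*(4 - 1*81) = l*(4 - 81) = l*(-77) = -77*l)
S(200) + f(93, -213) = -77*200 + (147 + 93*(-213)) = -15400 + (147 - 19809) = -15400 - 19662 = -35062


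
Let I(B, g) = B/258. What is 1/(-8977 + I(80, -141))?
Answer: -129/1157993 ≈ -0.00011140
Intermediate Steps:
I(B, g) = B/258 (I(B, g) = B*(1/258) = B/258)
1/(-8977 + I(80, -141)) = 1/(-8977 + (1/258)*80) = 1/(-8977 + 40/129) = 1/(-1157993/129) = -129/1157993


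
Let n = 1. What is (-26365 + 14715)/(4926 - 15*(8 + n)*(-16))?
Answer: -5825/3543 ≈ -1.6441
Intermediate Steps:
(-26365 + 14715)/(4926 - 15*(8 + n)*(-16)) = (-26365 + 14715)/(4926 - 15*(8 + 1)*(-16)) = -11650/(4926 - 15*9*(-16)) = -11650/(4926 - 135*(-16)) = -11650/(4926 + 2160) = -11650/7086 = -11650*1/7086 = -5825/3543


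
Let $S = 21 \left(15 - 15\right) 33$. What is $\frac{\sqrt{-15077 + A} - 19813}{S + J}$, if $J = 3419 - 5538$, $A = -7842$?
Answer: $\frac{19813}{2119} - \frac{i \sqrt{22919}}{2119} \approx 9.3502 - 0.071444 i$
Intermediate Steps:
$S = 0$ ($S = 21 \left(15 - 15\right) 33 = 21 \cdot 0 \cdot 33 = 0 \cdot 33 = 0$)
$J = -2119$ ($J = 3419 - 5538 = -2119$)
$\frac{\sqrt{-15077 + A} - 19813}{S + J} = \frac{\sqrt{-15077 - 7842} - 19813}{0 - 2119} = \frac{\sqrt{-22919} - 19813}{-2119} = \left(i \sqrt{22919} - 19813\right) \left(- \frac{1}{2119}\right) = \left(-19813 + i \sqrt{22919}\right) \left(- \frac{1}{2119}\right) = \frac{19813}{2119} - \frac{i \sqrt{22919}}{2119}$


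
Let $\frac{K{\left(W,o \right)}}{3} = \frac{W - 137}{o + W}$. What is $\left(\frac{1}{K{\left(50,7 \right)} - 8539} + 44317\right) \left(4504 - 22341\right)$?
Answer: $- \frac{128317415163009}{162328} \approx -7.9048 \cdot 10^{8}$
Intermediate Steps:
$K{\left(W,o \right)} = \frac{3 \left(-137 + W\right)}{W + o}$ ($K{\left(W,o \right)} = 3 \frac{W - 137}{o + W} = 3 \frac{-137 + W}{W + o} = \frac{3 \left(-137 + W\right)}{W + o}$)
$\left(\frac{1}{K{\left(50,7 \right)} - 8539} + 44317\right) \left(4504 - 22341\right) = \left(\frac{1}{\frac{3 \left(-137 + 50\right)}{50 + 7} - 8539} + 44317\right) \left(4504 - 22341\right) = \left(\frac{1}{3 \cdot \frac{1}{57} \left(-87\right) - 8539} + 44317\right) \left(-17837\right) = \left(\frac{1}{- \frac{87}{19} - 8539} + 44317\right) \left(-17837\right) = \left(\frac{1}{- \frac{162328}{19}} + 44317\right) \left(-17837\right) = \left(- \frac{19}{162328} + 44317\right) \left(-17837\right) = \frac{7193889957}{162328} \left(-17837\right) = - \frac{128317415163009}{162328}$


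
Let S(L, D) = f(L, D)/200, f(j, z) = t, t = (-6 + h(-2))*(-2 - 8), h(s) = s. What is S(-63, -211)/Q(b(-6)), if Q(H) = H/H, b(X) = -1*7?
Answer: ⅖ ≈ 0.40000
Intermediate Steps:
b(X) = -7
t = 80 (t = (-6 - 2)*(-2 - 8) = -8*(-10) = 80)
f(j, z) = 80
Q(H) = 1
S(L, D) = ⅖ (S(L, D) = 80/200 = 80*(1/200) = ⅖)
S(-63, -211)/Q(b(-6)) = (⅖)/1 = (⅖)*1 = ⅖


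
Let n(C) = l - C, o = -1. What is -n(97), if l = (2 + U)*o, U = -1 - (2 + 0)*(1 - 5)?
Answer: 106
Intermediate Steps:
U = 7 (U = -1 - 2*(-4) = -1 - 1*(-8) = -1 + 8 = 7)
l = -9 (l = (2 + 7)*(-1) = 9*(-1) = -9)
n(C) = -9 - C
-n(97) = -(-9 - 1*97) = -(-9 - 97) = -1*(-106) = 106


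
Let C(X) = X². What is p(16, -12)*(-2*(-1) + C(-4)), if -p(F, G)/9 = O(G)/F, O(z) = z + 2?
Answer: 405/4 ≈ 101.25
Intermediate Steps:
O(z) = 2 + z
p(F, G) = -9*(2 + G)/F
p(16, -12)*(-2*(-1) + C(-4)) = (9*(-2 - 1*(-12))/16)*(-2*(-1) + (-4)²) = (9*(1/16)*(-2 + 12))*(2 + 16) = (9*(1/16)*10)*18 = (45/8)*18 = 405/4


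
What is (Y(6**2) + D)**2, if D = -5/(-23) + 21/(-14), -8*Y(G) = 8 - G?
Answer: 2601/529 ≈ 4.9168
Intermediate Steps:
Y(G) = -1 + G/8 (Y(G) = -(8 - G)/8 = -1 + G/8)
D = -59/46 (D = -5*(-1/23) + 21*(-1/14) = 5/23 - 3/2 = -59/46 ≈ -1.2826)
(Y(6**2) + D)**2 = ((-1 + (1/8)*6**2) - 59/46)**2 = ((-1 + (1/8)*36) - 59/46)**2 = ((-1 + 9/2) - 59/46)**2 = (7/2 - 59/46)**2 = (51/23)**2 = 2601/529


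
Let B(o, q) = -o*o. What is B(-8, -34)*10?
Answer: -640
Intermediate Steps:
B(o, q) = -o²
B(-8, -34)*10 = -1*(-8)²*10 = -1*64*10 = -64*10 = -640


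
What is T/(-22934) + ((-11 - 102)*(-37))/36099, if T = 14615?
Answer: -431699831/827894466 ≈ -0.52144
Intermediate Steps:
T/(-22934) + ((-11 - 102)*(-37))/36099 = 14615/(-22934) + ((-11 - 102)*(-37))/36099 = 14615*(-1/22934) - 113*(-37)*(1/36099) = -14615/22934 + 4181*(1/36099) = -14615/22934 + 4181/36099 = -431699831/827894466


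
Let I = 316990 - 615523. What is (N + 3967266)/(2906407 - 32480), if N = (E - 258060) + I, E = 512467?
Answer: 3923140/2873927 ≈ 1.3651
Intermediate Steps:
I = -298533
N = -44126 (N = (512467 - 258060) - 298533 = 254407 - 298533 = -44126)
(N + 3967266)/(2906407 - 32480) = (-44126 + 3967266)/(2906407 - 32480) = 3923140/2873927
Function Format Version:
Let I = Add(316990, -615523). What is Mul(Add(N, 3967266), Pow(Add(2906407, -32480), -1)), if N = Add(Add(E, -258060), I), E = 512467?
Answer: Rational(3923140, 2873927) ≈ 1.3651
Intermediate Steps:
I = -298533
N = -44126 (N = Add(Add(512467, -258060), -298533) = Add(254407, -298533) = -44126)
Mul(Add(N, 3967266), Pow(Add(2906407, -32480), -1)) = Mul(Add(-44126, 3967266), Pow(Add(2906407, -32480), -1)) = Mul(3923140, Pow(2873927, -1)) = Mul(3923140, Rational(1, 2873927)) = Rational(3923140, 2873927)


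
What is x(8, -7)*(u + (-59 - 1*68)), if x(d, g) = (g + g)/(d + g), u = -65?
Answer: 2688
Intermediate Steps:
x(d, g) = 2*g/(d + g) (x(d, g) = (2*g)/(d + g) = 2*g/(d + g))
x(8, -7)*(u + (-59 - 1*68)) = (2*(-7)/(8 - 7))*(-65 + (-59 - 1*68)) = (2*(-7)/1)*(-65 + (-59 - 68)) = (2*(-7)*1)*(-65 - 127) = -14*(-192) = 2688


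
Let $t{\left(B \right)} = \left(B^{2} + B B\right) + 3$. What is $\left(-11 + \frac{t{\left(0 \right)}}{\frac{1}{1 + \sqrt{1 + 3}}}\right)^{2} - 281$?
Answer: $-277$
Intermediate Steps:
$t{\left(B \right)} = 3 + 2 B^{2}$ ($t{\left(B \right)} = \left(B^{2} + B^{2}\right) + 3 = 2 B^{2} + 3 = 3 + 2 B^{2}$)
$\left(-11 + \frac{t{\left(0 \right)}}{\frac{1}{1 + \sqrt{1 + 3}}}\right)^{2} - 281 = \left(-11 + \frac{3 + 2 \cdot 0^{2}}{\frac{1}{1 + \sqrt{1 + 3}}}\right)^{2} - 281 = \left(-11 + \frac{3 + 2 \cdot 0}{\frac{1}{1 + \sqrt{4}}}\right)^{2} - 281 = \left(-11 + \frac{3 + 0}{\frac{1}{1 + 2}}\right)^{2} - 281 = \left(-11 + \frac{3}{\frac{1}{3}}\right)^{2} - 281 = \left(-11 + 3 \frac{1}{\frac{1}{3}}\right)^{2} - 281 = \left(-11 + 3 \cdot 3\right)^{2} - 281 = \left(-11 + 9\right)^{2} - 281 = \left(-2\right)^{2} - 281 = 4 - 281 = -277$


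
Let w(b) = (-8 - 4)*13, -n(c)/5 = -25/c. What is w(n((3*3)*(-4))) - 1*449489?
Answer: -449645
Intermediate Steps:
n(c) = 125/c (n(c) = -(-125)/c = 125/c)
w(b) = -156 (w(b) = -12*13 = -156)
w(n((3*3)*(-4))) - 1*449489 = -156 - 1*449489 = -156 - 449489 = -449645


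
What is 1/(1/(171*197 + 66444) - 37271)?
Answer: -100131/3731982500 ≈ -2.6831e-5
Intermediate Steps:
1/(1/(171*197 + 66444) - 37271) = 1/(1/(33687 + 66444) - 37271) = 1/(1/100131 - 37271) = 1/(-3731982500/100131) = -100131/3731982500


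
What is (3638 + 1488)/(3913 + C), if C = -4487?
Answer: -2563/287 ≈ -8.9303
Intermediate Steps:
(3638 + 1488)/(3913 + C) = (3638 + 1488)/(3913 - 4487) = 5126/(-574) = 5126*(-1/574) = -2563/287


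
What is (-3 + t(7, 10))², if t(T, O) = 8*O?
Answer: 5929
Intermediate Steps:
(-3 + t(7, 10))² = (-3 + 8*10)² = (-3 + 80)² = 77² = 5929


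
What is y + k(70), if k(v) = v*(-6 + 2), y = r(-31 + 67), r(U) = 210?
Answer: -70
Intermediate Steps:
y = 210
k(v) = -4*v (k(v) = v*(-4) = -4*v)
y + k(70) = 210 - 4*70 = 210 - 280 = -70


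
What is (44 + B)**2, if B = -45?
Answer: 1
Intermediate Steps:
(44 + B)**2 = (44 - 45)**2 = (-1)**2 = 1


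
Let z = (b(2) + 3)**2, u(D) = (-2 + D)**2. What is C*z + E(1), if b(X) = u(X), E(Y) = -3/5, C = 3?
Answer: 132/5 ≈ 26.400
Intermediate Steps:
E(Y) = -3/5 (E(Y) = -3*1/5 = -3/5)
b(X) = (-2 + X)**2
z = 9 (z = ((-2 + 2)**2 + 3)**2 = (0**2 + 3)**2 = (0 + 3)**2 = 3**2 = 9)
C*z + E(1) = 3*9 - 3/5 = 27 - 3/5 = 132/5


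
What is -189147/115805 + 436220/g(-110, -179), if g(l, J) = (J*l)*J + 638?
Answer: -179261568571/102020499240 ≈ -1.7571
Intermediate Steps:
g(l, J) = 638 + l*J**2 (g(l, J) = l*J**2 + 638 = 638 + l*J**2)
-189147/115805 + 436220/g(-110, -179) = -189147/115805 + 436220/(638 - 110*(-179)**2) = -189147*1/115805 + 436220/(638 - 110*32041) = -189147/115805 + 436220/(638 - 3524510) = -189147/115805 + 436220/(-3523872) = -189147/115805 + 436220*(-1/3523872) = -189147/115805 - 109055/880968 = -179261568571/102020499240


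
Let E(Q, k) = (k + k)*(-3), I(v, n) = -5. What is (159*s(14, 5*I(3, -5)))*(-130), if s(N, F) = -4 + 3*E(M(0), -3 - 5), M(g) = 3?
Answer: -2893800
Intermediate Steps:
E(Q, k) = -6*k (E(Q, k) = (2*k)*(-3) = -6*k)
s(N, F) = 140 (s(N, F) = -4 + 3*(-6*(-3 - 5)) = -4 + 3*(-6*(-8)) = -4 + 3*48 = -4 + 144 = 140)
(159*s(14, 5*I(3, -5)))*(-130) = (159*140)*(-130) = 22260*(-130) = -2893800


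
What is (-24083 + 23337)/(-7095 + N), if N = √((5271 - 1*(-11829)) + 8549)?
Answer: 2646435/25156688 + 373*√25649/25156688 ≈ 0.10757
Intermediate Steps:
N = √25649 (N = √((5271 + 11829) + 8549) = √(17100 + 8549) = √25649 ≈ 160.15)
(-24083 + 23337)/(-7095 + N) = (-24083 + 23337)/(-7095 + √25649) = -746/(-7095 + √25649)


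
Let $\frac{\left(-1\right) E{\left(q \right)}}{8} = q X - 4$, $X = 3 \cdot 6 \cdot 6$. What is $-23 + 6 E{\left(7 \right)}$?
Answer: $-36119$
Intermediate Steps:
$X = 108$ ($X = 18 \cdot 6 = 108$)
$E{\left(q \right)} = 32 - 864 q$ ($E{\left(q \right)} = - 8 \left(q 108 - 4\right) = - 8 \left(108 q - 4\right) = - 8 \left(-4 + 108 q\right) = 32 - 864 q$)
$-23 + 6 E{\left(7 \right)} = -23 + 6 \left(32 - 6048\right) = -23 + 6 \left(-6016\right) = -23 - 36096 = -36119$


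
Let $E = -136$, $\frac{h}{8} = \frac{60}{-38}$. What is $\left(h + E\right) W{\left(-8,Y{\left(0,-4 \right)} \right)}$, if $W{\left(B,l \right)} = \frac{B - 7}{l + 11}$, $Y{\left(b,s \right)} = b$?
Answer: $\frac{42360}{209} \approx 202.68$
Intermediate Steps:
$h = - \frac{240}{19}$ ($h = 8 \frac{60}{-38} = 8 \cdot 60 \left(- \frac{1}{38}\right) = 8 \left(- \frac{30}{19}\right) = - \frac{240}{19} \approx -12.632$)
$W{\left(B,l \right)} = \frac{-7 + B}{11 + l}$
$\left(h + E\right) W{\left(-8,Y{\left(0,-4 \right)} \right)} = \left(- \frac{240}{19} - 136\right) \frac{-7 - 8}{11 + 0} = - \frac{2824 \cdot \frac{1}{11} \left(-15\right)}{19} = \left(- \frac{2824}{19}\right) \left(- \frac{15}{11}\right) = \frac{42360}{209}$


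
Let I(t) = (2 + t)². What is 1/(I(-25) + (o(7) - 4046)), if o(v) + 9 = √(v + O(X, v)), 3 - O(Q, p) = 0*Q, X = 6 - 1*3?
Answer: -1763/6216333 - √10/12432666 ≈ -0.00028386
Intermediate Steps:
X = 3 (X = 6 - 3 = 3)
O(Q, p) = 3 (O(Q, p) = 3 - 0*Q = 3 - 1*0 = 3 + 0 = 3)
o(v) = -9 + √(3 + v) (o(v) = -9 + √(v + 3) = -9 + √(3 + v))
1/(I(-25) + (o(7) - 4046)) = 1/((2 - 25)² + ((-9 + √(3 + 7)) - 4046)) = 1/((-23)² + ((-9 + √10) - 4046)) = 1/(529 + (-4055 + √10)) = 1/(-3526 + √10)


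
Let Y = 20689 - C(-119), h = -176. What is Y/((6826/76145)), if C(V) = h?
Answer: 1588765425/6826 ≈ 2.3275e+5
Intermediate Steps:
C(V) = -176
Y = 20865 (Y = 20689 - 1*(-176) = 20689 + 176 = 20865)
Y/((6826/76145)) = 20865/((6826/76145)) = 20865/((6826*(1/76145))) = 20865/(6826/76145) = 20865*(76145/6826) = 1588765425/6826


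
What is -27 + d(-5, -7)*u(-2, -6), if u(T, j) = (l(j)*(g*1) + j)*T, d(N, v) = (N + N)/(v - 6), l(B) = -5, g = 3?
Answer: 69/13 ≈ 5.3077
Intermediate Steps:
d(N, v) = 2*N/(-6 + v) (d(N, v) = (2*N)/(-6 + v) = 2*N/(-6 + v))
u(T, j) = T*(-15 + j) (u(T, j) = (-15 + j)*T = T*(-15 + j))
-27 + d(-5, -7)*u(-2, -6) = -27 + (2*(-5)/(-6 - 7))*(-2*(-15 - 6)) = -27 + (2*(-5)/(-13))*(-2*(-21)) = -27 + (2*(-5)*(-1/13))*42 = -27 + (10/13)*42 = -27 + 420/13 = 69/13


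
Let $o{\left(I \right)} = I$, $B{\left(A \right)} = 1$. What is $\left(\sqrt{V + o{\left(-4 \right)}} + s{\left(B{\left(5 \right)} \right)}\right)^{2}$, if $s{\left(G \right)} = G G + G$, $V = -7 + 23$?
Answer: $16 + 8 \sqrt{3} \approx 29.856$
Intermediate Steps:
$V = 16$
$s{\left(G \right)} = G + G^{2}$ ($s{\left(G \right)} = G^{2} + G = G + G^{2}$)
$\left(\sqrt{V + o{\left(-4 \right)}} + s{\left(B{\left(5 \right)} \right)}\right)^{2} = \left(\sqrt{16 - 4} + 1 \left(1 + 1\right)\right)^{2} = \left(\sqrt{12} + 1 \cdot 2\right)^{2} = \left(2 \sqrt{3} + 2\right)^{2} = \left(2 + 2 \sqrt{3}\right)^{2}$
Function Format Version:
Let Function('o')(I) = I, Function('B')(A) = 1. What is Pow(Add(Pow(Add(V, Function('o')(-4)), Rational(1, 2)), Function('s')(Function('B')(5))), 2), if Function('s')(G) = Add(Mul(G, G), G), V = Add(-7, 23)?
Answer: Add(16, Mul(8, Pow(3, Rational(1, 2)))) ≈ 29.856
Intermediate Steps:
V = 16
Function('s')(G) = Add(G, Pow(G, 2)) (Function('s')(G) = Add(Pow(G, 2), G) = Add(G, Pow(G, 2)))
Pow(Add(Pow(Add(V, Function('o')(-4)), Rational(1, 2)), Function('s')(Function('B')(5))), 2) = Pow(Add(Pow(Add(16, -4), Rational(1, 2)), Mul(1, Add(1, 1))), 2) = Pow(Add(Pow(12, Rational(1, 2)), Mul(1, 2)), 2) = Pow(Add(Mul(2, Pow(3, Rational(1, 2))), 2), 2) = Pow(Add(2, Mul(2, Pow(3, Rational(1, 2)))), 2)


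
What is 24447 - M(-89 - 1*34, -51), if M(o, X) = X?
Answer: 24498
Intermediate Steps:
24447 - M(-89 - 1*34, -51) = 24447 - 1*(-51) = 24447 + 51 = 24498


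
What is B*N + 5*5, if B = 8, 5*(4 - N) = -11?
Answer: 373/5 ≈ 74.600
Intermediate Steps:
N = 31/5 (N = 4 - ⅕*(-11) = 4 + 11/5 = 31/5 ≈ 6.2000)
B*N + 5*5 = 8*(31/5) + 5*5 = 248/5 + 25 = 373/5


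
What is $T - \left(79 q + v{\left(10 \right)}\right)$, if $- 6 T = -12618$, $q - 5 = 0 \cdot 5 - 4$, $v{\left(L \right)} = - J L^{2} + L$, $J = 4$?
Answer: $2414$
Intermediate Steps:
$v{\left(L \right)} = L - 4 L^{2}$ ($v{\left(L \right)} = - 4 L^{2} + L = L - 4 L^{2}$)
$q = 1$ ($q = 5 + \left(0 \cdot 5 - 4\right) = 5 + \left(0 - 4\right) = 5 - 4 = 1$)
$T = 2103$ ($T = \left(- \frac{1}{6}\right) \left(-12618\right) = 2103$)
$T - \left(79 q + v{\left(10 \right)}\right) = 2103 - \left(79 \cdot 1 + 10 \left(1 - 40\right)\right) = 2103 - \left(79 + 10 \left(1 - 40\right)\right) = 2103 - \left(79 + 10 \left(-39\right)\right) = 2103 - \left(79 - 390\right) = 2103 - -311 = 2103 + 311 = 2414$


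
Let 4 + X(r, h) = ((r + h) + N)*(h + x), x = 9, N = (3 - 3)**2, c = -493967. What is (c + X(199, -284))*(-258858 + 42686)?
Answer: 101729678512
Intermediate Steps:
N = 0 (N = 0**2 = 0)
X(r, h) = -4 + (9 + h)*(h + r) (X(r, h) = -4 + ((r + h) + 0)*(h + 9) = -4 + ((h + r) + 0)*(9 + h) = -4 + (h + r)*(9 + h) = -4 + (9 + h)*(h + r))
(c + X(199, -284))*(-258858 + 42686) = (-493967 + (-4 + (-284)**2 + 9*(-284) + 9*199 - 284*199))*(-258858 + 42686) = (-493967 + (-4 + 80656 - 2556 + 1791 - 56516))*(-216172) = (-493967 + 23371)*(-216172) = -470596*(-216172) = 101729678512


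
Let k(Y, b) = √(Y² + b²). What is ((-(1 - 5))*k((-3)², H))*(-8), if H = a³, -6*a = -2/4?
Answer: -√241864705/54 ≈ -288.00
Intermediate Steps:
a = 1/12 (a = -(-1)/(3*4) = -⅙*(-½) = 1/12 ≈ 0.083333)
H = 1/1728 (H = (1/12)³ = 1/1728 ≈ 0.00057870)
((-(1 - 5))*k((-3)², H))*(-8) = ((-(1 - 5))*√(((-3)²)² + (1/1728)²))*(-8) = ((-1*(-4))*√(9² + 1/2985984))*(-8) = (4*√(81 + 1/2985984))*(-8) = (4*√(241864705/2985984))*(-8) = (4*(√241864705/1728))*(-8) = (√241864705/432)*(-8) = -√241864705/54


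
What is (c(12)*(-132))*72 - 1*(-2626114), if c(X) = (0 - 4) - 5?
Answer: 2711650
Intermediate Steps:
c(X) = -9 (c(X) = -4 - 5 = -9)
(c(12)*(-132))*72 - 1*(-2626114) = -9*(-132)*72 - 1*(-2626114) = 1188*72 + 2626114 = 85536 + 2626114 = 2711650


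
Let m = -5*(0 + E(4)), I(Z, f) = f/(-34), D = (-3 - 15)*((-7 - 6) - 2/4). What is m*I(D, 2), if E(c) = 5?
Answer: 25/17 ≈ 1.4706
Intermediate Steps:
D = 243 (D = -18*(-13 - 2*¼) = -18*(-13 - ½) = -18*(-27/2) = 243)
I(Z, f) = -f/34 (I(Z, f) = f*(-1/34) = -f/34)
m = -25 (m = -5*(0 + 5) = -5*5 = -25)
m*I(D, 2) = -(-25)*2/34 = -25*(-1/17) = 25/17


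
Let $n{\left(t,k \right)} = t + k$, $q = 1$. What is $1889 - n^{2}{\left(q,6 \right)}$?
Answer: $1840$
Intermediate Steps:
$n{\left(t,k \right)} = k + t$
$1889 - n^{2}{\left(q,6 \right)} = 1889 - \left(6 + 1\right)^{2} = 1889 - 7^{2} = 1889 - 49 = 1840$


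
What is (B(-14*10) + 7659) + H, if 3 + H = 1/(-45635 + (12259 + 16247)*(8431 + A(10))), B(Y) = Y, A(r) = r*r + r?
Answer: 1829575618277/243424111 ≈ 7516.0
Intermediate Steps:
A(r) = r + r² (A(r) = r² + r = r + r²)
H = -730272332/243424111 (H = -3 + 1/(-45635 + (12259 + 16247)*(8431 + 10*(1 + 10))) = -3 + 1/(-45635 + 28506*(8431 + 10*11)) = -3 + 1/(-45635 + 28506*(8431 + 110)) = -3 + 1/(-45635 + 28506*8541) = -3 + 1/(-45635 + 243469746) = -3 + 1/243424111 = -730272332/243424111 ≈ -3.0000)
(B(-14*10) + 7659) + H = (-14*10 + 7659) - 730272332/243424111 = (-140 + 7659) - 730272332/243424111 = 7519 - 730272332/243424111 = 1829575618277/243424111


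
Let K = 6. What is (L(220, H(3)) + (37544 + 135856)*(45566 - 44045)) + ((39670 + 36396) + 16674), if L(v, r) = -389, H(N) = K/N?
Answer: 263833751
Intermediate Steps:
H(N) = 6/N
(L(220, H(3)) + (37544 + 135856)*(45566 - 44045)) + ((39670 + 36396) + 16674) = (-389 + (37544 + 135856)*(45566 - 44045)) + ((39670 + 36396) + 16674) = (-389 + 173400*1521) + (76066 + 16674) = (-389 + 263741400) + 92740 = 263741011 + 92740 = 263833751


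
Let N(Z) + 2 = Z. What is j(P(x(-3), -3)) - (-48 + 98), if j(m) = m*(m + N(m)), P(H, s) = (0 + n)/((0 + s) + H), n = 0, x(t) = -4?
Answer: -50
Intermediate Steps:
N(Z) = -2 + Z
P(H, s) = 0 (P(H, s) = (0 + 0)/((0 + s) + H) = 0/(s + H) = 0/(H + s) = 0)
j(m) = m*(-2 + 2*m) (j(m) = m*(m + (-2 + m)) = m*(-2 + 2*m))
j(P(x(-3), -3)) - (-48 + 98) = 2*0*(-1 + 0) - (-48 + 98) = 2*0*(-1) - 1*50 = 0 - 50 = -50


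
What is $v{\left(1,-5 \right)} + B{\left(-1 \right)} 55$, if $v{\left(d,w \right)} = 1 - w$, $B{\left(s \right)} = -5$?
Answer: $-269$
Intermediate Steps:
$v{\left(1,-5 \right)} + B{\left(-1 \right)} 55 = \left(1 - -5\right) - 275 = \left(1 + 5\right) - 275 = 6 - 275 = -269$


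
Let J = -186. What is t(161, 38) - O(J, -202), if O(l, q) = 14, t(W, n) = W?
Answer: 147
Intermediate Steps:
t(161, 38) - O(J, -202) = 161 - 1*14 = 161 - 14 = 147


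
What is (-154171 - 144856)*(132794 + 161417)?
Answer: -87977032697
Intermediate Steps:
(-154171 - 144856)*(132794 + 161417) = -299027*294211 = -87977032697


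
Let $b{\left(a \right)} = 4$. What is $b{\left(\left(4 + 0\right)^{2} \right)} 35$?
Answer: $140$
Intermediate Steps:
$b{\left(\left(4 + 0\right)^{2} \right)} 35 = 4 \cdot 35 = 140$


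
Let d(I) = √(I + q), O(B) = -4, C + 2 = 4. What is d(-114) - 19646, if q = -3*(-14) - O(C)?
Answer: -19646 + 2*I*√17 ≈ -19646.0 + 8.2462*I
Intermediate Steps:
C = 2 (C = -2 + 4 = 2)
q = 46 (q = -3*(-14) - 1*(-4) = 42 + 4 = 46)
d(I) = √(46 + I) (d(I) = √(I + 46) = √(46 + I))
d(-114) - 19646 = √(46 - 114) - 19646 = √(-68) - 19646 = 2*I*√17 - 19646 = -19646 + 2*I*√17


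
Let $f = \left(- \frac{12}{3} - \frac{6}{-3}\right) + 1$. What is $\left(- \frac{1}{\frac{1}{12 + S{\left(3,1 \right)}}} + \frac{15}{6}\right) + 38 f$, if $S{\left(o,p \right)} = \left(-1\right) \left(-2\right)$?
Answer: $- \frac{99}{2} \approx -49.5$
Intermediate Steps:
$S{\left(o,p \right)} = 2$
$f = -1$ ($f = \left(\left(-12\right) \frac{1}{3} - -2\right) + 1 = \left(-4 + 2\right) + 1 = -2 + 1 = -1$)
$\left(- \frac{1}{\frac{1}{12 + S{\left(3,1 \right)}}} + \frac{15}{6}\right) + 38 f = \left(- \frac{1}{\frac{1}{12 + 2}} + \frac{15}{6}\right) + 38 \left(-1\right) = \left(- \frac{1}{\frac{1}{14}} + 15 \cdot \frac{1}{6}\right) - 38 = \left(- \frac{1}{\frac{1}{14}} + \frac{5}{2}\right) - 38 = \left(\left(-1\right) 14 + \frac{5}{2}\right) - 38 = \left(-14 + \frac{5}{2}\right) - 38 = - \frac{23}{2} - 38 = - \frac{99}{2}$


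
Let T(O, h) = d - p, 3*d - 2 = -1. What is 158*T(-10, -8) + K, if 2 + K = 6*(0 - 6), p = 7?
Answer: -3274/3 ≈ -1091.3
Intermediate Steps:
d = ⅓ (d = ⅔ + (⅓)*(-1) = ⅔ - ⅓ = ⅓ ≈ 0.33333)
T(O, h) = -20/3 (T(O, h) = ⅓ - 1*7 = ⅓ - 7 = -20/3)
K = -38 (K = -2 + 6*(0 - 6) = -2 + 6*(-6) = -2 - 36 = -38)
158*T(-10, -8) + K = 158*(-20/3) - 38 = -3160/3 - 38 = -3274/3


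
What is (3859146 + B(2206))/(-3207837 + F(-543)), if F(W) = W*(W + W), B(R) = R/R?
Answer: -3859147/2618139 ≈ -1.4740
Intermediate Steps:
B(R) = 1
F(W) = 2*W**2 (F(W) = W*(2*W) = 2*W**2)
(3859146 + B(2206))/(-3207837 + F(-543)) = (3859146 + 1)/(-3207837 + 2*(-543)**2) = 3859147/(-3207837 + 2*294849) = 3859147/(-3207837 + 589698) = 3859147/(-2618139) = 3859147*(-1/2618139) = -3859147/2618139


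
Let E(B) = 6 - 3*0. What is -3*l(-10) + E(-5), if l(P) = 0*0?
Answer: 6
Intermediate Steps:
l(P) = 0
E(B) = 6 (E(B) = 6 + 0 = 6)
-3*l(-10) + E(-5) = -3*0 + 6 = 0 + 6 = 6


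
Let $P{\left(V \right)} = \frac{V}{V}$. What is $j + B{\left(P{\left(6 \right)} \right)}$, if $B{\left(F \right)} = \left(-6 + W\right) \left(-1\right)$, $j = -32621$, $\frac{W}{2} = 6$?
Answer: $-32627$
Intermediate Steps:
$W = 12$ ($W = 2 \cdot 6 = 12$)
$P{\left(V \right)} = 1$
$B{\left(F \right)} = -6$ ($B{\left(F \right)} = \left(-6 + 12\right) \left(-1\right) = 6 \left(-1\right) = -6$)
$j + B{\left(P{\left(6 \right)} \right)} = -32621 - 6 = -32627$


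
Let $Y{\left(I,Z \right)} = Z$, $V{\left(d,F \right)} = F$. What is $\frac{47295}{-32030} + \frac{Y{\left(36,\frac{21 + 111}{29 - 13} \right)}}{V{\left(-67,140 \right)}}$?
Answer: $- \frac{2542821}{1793680} \approx -1.4177$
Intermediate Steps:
$\frac{47295}{-32030} + \frac{Y{\left(36,\frac{21 + 111}{29 - 13} \right)}}{V{\left(-67,140 \right)}} = \frac{47295}{-32030} + \frac{\left(21 + 111\right) \frac{1}{29 - 13}}{140} = 47295 \left(- \frac{1}{32030}\right) + \frac{132}{16} \cdot \frac{1}{140} = - \frac{9459}{6406} + 132 \cdot \frac{1}{16} \cdot \frac{1}{140} = - \frac{9459}{6406} + \frac{33}{4} \cdot \frac{1}{140} = - \frac{9459}{6406} + \frac{33}{560} = - \frac{2542821}{1793680}$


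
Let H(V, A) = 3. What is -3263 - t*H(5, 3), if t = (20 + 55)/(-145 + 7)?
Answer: -150023/46 ≈ -3261.4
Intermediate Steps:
t = -25/46 (t = 75/(-138) = 75*(-1/138) = -25/46 ≈ -0.54348)
-3263 - t*H(5, 3) = -3263 - (-25)*3/46 = -3263 - 1*(-75/46) = -3263 + 75/46 = -150023/46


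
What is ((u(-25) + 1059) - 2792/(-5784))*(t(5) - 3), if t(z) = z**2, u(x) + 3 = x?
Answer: 16406764/723 ≈ 22693.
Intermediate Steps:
u(x) = -3 + x
((u(-25) + 1059) - 2792/(-5784))*(t(5) - 3) = (((-3 - 25) + 1059) - 2792/(-5784))*(5**2 - 3) = ((-28 + 1059) - 2792*(-1)/5784)*(25 - 3) = (1031 - 1*(-349/723))*22 = (1031 + 349/723)*22 = (745762/723)*22 = 16406764/723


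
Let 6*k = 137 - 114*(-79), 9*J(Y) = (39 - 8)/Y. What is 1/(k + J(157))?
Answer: 2826/4306415 ≈ 0.00065623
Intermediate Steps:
J(Y) = 31/(9*Y) (J(Y) = ((39 - 8)/Y)/9 = (31/Y)/9 = 31/(9*Y))
k = 9143/6 (k = (137 - 114*(-79))/6 = (137 + 9006)/6 = (1/6)*9143 = 9143/6 ≈ 1523.8)
1/(k + J(157)) = 1/(9143/6 + (31/9)/157) = 1/(9143/6 + (31/9)*(1/157)) = 1/(9143/6 + 31/1413) = 1/(4306415/2826) = 2826/4306415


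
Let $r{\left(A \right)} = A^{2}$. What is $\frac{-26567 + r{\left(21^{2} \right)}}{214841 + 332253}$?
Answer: $\frac{83957}{273547} \approx 0.30692$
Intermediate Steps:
$\frac{-26567 + r{\left(21^{2} \right)}}{214841 + 332253} = \frac{-26567 + \left(21^{2}\right)^{2}}{214841 + 332253} = \frac{-26567 + 441^{2}}{547094} = \left(-26567 + 194481\right) \frac{1}{547094} = 167914 \cdot \frac{1}{547094} = \frac{83957}{273547}$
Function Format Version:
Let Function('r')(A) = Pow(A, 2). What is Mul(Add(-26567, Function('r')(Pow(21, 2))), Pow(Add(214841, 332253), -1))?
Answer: Rational(83957, 273547) ≈ 0.30692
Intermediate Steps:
Mul(Add(-26567, Function('r')(Pow(21, 2))), Pow(Add(214841, 332253), -1)) = Mul(Add(-26567, Pow(Pow(21, 2), 2)), Pow(Add(214841, 332253), -1)) = Mul(Add(-26567, Pow(441, 2)), Pow(547094, -1)) = Mul(Add(-26567, 194481), Rational(1, 547094)) = Mul(167914, Rational(1, 547094)) = Rational(83957, 273547)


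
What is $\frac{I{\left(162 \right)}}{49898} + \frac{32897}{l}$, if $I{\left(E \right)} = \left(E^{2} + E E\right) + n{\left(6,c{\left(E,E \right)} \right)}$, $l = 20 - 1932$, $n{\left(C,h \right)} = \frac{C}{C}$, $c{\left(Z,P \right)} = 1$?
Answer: $- \frac{770567769}{47702488} \approx -16.154$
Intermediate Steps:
$n{\left(C,h \right)} = 1$
$l = -1912$ ($l = 20 - 1932 = -1912$)
$I{\left(E \right)} = 1 + 2 E^{2}$ ($I{\left(E \right)} = \left(E^{2} + E E\right) + 1 = \left(E^{2} + E^{2}\right) + 1 = 2 E^{2} + 1 = 1 + 2 E^{2}$)
$\frac{I{\left(162 \right)}}{49898} + \frac{32897}{l} = \frac{1 + 2 \cdot 162^{2}}{49898} + \frac{32897}{-1912} = \left(1 + 2 \cdot 26244\right) \frac{1}{49898} + 32897 \left(- \frac{1}{1912}\right) = \left(1 + 52488\right) \frac{1}{49898} - \frac{32897}{1912} = 52489 \cdot \frac{1}{49898} - \frac{32897}{1912} = \frac{52489}{49898} - \frac{32897}{1912} = - \frac{770567769}{47702488}$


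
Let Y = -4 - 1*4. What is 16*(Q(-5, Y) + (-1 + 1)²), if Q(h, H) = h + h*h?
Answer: 320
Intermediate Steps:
Y = -8 (Y = -4 - 4 = -8)
Q(h, H) = h + h²
16*(Q(-5, Y) + (-1 + 1)²) = 16*(-5*(1 - 5) + (-1 + 1)²) = 16*(-5*(-4) + 0²) = 16*(20 + 0) = 16*20 = 320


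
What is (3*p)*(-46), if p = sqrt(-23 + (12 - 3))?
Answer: -138*I*sqrt(14) ≈ -516.35*I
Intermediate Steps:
p = I*sqrt(14) (p = sqrt(-23 + 9) = sqrt(-14) = I*sqrt(14) ≈ 3.7417*I)
(3*p)*(-46) = (3*(I*sqrt(14)))*(-46) = (3*I*sqrt(14))*(-46) = -138*I*sqrt(14)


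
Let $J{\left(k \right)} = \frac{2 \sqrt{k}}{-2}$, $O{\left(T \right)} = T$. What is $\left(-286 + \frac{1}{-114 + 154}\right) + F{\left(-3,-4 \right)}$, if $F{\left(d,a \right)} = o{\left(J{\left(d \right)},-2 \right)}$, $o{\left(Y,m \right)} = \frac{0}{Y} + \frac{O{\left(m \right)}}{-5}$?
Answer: $- \frac{11423}{40} \approx -285.58$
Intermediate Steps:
$J{\left(k \right)} = - \sqrt{k}$ ($J{\left(k \right)} = 2 \sqrt{k} \left(- \frac{1}{2}\right) = - \sqrt{k}$)
$o{\left(Y,m \right)} = - \frac{m}{5}$ ($o{\left(Y,m \right)} = \frac{0}{Y} + \frac{m}{-5} = 0 + m \left(- \frac{1}{5}\right) = 0 - \frac{m}{5} = - \frac{m}{5}$)
$F{\left(d,a \right)} = \frac{2}{5}$ ($F{\left(d,a \right)} = \left(- \frac{1}{5}\right) \left(-2\right) = \frac{2}{5}$)
$\left(-286 + \frac{1}{-114 + 154}\right) + F{\left(-3,-4 \right)} = \left(-286 + \frac{1}{-114 + 154}\right) + \frac{2}{5} = \left(-286 + \frac{1}{40}\right) + \frac{2}{5} = - \frac{11439}{40} + \frac{2}{5} = - \frac{11423}{40}$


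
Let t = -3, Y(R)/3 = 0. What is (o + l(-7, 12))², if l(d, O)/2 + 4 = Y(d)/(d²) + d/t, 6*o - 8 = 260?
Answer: 15376/9 ≈ 1708.4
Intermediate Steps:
Y(R) = 0 (Y(R) = 3*0 = 0)
o = 134/3 (o = 4/3 + (⅙)*260 = 4/3 + 130/3 = 134/3 ≈ 44.667)
l(d, O) = -8 - 2*d/3 (l(d, O) = -8 + 2*(0/(d²) + d/(-3)) = -8 + 2*(0/d² + d*(-⅓)) = -8 + 2*(0 - d/3) = -8 + 2*(-d/3) = -8 - 2*d/3)
(o + l(-7, 12))² = (134/3 + (-8 - ⅔*(-7)))² = (134/3 + (-8 + 14/3))² = (134/3 - 10/3)² = (124/3)² = 15376/9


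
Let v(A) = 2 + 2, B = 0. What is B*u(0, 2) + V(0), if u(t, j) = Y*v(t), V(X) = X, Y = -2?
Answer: 0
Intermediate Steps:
v(A) = 4
u(t, j) = -8 (u(t, j) = -2*4 = -8)
B*u(0, 2) + V(0) = 0*(-8) + 0 = 0 + 0 = 0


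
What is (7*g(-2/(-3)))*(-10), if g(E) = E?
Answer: -140/3 ≈ -46.667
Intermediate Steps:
(7*g(-2/(-3)))*(-10) = (7*(-2/(-3)))*(-10) = (7*(-2*(-⅓)))*(-10) = (7*(⅔))*(-10) = (14/3)*(-10) = -140/3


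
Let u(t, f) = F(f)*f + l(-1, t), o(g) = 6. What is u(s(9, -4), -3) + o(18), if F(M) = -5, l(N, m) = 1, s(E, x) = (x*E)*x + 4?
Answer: 22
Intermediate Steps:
s(E, x) = 4 + E*x**2 (s(E, x) = (E*x)*x + 4 = E*x**2 + 4 = 4 + E*x**2)
u(t, f) = 1 - 5*f (u(t, f) = -5*f + 1 = 1 - 5*f)
u(s(9, -4), -3) + o(18) = (1 - 5*(-3)) + 6 = (1 + 15) + 6 = 16 + 6 = 22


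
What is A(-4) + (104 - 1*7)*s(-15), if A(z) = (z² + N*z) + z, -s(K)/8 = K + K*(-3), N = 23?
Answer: -23360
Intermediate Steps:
s(K) = 16*K (s(K) = -8*(K + K*(-3)) = -8*(K - 3*K) = -(-16)*K = 16*K)
A(z) = z² + 24*z (A(z) = (z² + 23*z) + z = z² + 24*z)
A(-4) + (104 - 1*7)*s(-15) = -4*(24 - 4) + (104 - 1*7)*(16*(-15)) = -4*20 + (104 - 7)*(-240) = -80 + 97*(-240) = -80 - 23280 = -23360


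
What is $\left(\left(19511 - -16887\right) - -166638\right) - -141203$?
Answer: $344239$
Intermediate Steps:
$\left(\left(19511 - -16887\right) - -166638\right) - -141203 = \left(\left(19511 + 16887\right) + 166638\right) + \left(-102671 + 243874\right) = \left(36398 + 166638\right) + 141203 = 203036 + 141203 = 344239$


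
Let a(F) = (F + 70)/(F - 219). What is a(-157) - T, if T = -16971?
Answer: 6381183/376 ≈ 16971.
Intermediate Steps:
a(F) = (70 + F)/(-219 + F)
a(-157) - T = (70 - 157)/(-219 - 157) - 1*(-16971) = -87/(-376) + 16971 = -1/376*(-87) + 16971 = 87/376 + 16971 = 6381183/376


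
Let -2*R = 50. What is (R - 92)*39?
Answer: -4563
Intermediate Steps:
R = -25 (R = -½*50 = -25)
(R - 92)*39 = (-25 - 92)*39 = -117*39 = -4563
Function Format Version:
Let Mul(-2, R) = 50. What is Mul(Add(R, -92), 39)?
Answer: -4563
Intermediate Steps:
R = -25 (R = Mul(Rational(-1, 2), 50) = -25)
Mul(Add(R, -92), 39) = Mul(Add(-25, -92), 39) = Mul(-117, 39) = -4563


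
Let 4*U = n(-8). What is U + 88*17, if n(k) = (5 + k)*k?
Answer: 1502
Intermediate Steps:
n(k) = k*(5 + k)
U = 6 (U = (-8*(5 - 8))/4 = (-8*(-3))/4 = (¼)*24 = 6)
U + 88*17 = 6 + 88*17 = 6 + 1496 = 1502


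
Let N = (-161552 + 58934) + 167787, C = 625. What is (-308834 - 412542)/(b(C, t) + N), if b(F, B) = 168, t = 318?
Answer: -721376/65337 ≈ -11.041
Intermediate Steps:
N = 65169 (N = -102618 + 167787 = 65169)
(-308834 - 412542)/(b(C, t) + N) = (-308834 - 412542)/(168 + 65169) = -721376/65337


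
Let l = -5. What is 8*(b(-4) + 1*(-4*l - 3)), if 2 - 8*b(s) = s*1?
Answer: 142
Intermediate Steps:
b(s) = ¼ - s/8
8*(b(-4) + 1*(-4*l - 3)) = 8*((¼ - ⅛*(-4)) + 1*(-4*(-5) - 3)) = 8*((¼ + ½) + 1*(20 - 3)) = 8*(¾ + 1*17) = 8*(¾ + 17) = 8*(71/4) = 142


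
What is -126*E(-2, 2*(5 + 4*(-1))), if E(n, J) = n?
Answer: 252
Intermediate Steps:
-126*E(-2, 2*(5 + 4*(-1))) = -126*(-2) = 252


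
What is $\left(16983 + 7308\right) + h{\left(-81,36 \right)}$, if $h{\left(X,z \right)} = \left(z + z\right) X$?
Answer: $18459$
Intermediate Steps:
$h{\left(X,z \right)} = 2 X z$ ($h{\left(X,z \right)} = 2 z X = 2 X z$)
$\left(16983 + 7308\right) + h{\left(-81,36 \right)} = \left(16983 + 7308\right) + 2 \left(-81\right) 36 = 24291 - 5832 = 18459$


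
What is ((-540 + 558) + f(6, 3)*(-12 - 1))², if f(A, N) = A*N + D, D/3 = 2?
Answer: 86436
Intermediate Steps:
D = 6 (D = 3*2 = 6)
f(A, N) = 6 + A*N (f(A, N) = A*N + 6 = 6 + A*N)
((-540 + 558) + f(6, 3)*(-12 - 1))² = ((-540 + 558) + (6 + 6*3)*(-12 - 1))² = (18 + (6 + 18)*(-13))² = (18 + 24*(-13))² = (18 - 312)² = (-294)² = 86436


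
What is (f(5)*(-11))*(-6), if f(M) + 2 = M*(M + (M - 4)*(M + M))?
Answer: 4818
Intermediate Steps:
f(M) = -2 + M*(M + 2*M*(-4 + M)) (f(M) = -2 + M*(M + (M - 4)*(M + M)) = -2 + M*(M + (-4 + M)*(2*M)) = -2 + M*(M + 2*M*(-4 + M)))
(f(5)*(-11))*(-6) = ((-2 - 7*5**2 + 2*5**3)*(-11))*(-6) = ((-2 - 7*25 + 2*125)*(-11))*(-6) = ((-2 - 175 + 250)*(-11))*(-6) = (73*(-11))*(-6) = -803*(-6) = 4818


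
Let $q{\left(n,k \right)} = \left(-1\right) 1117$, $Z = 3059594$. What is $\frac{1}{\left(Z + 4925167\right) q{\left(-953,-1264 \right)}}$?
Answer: $- \frac{1}{8918978037} \approx -1.1212 \cdot 10^{-10}$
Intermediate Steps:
$q{\left(n,k \right)} = -1117$
$\frac{1}{\left(Z + 4925167\right) q{\left(-953,-1264 \right)}} = \frac{1}{\left(3059594 + 4925167\right) \left(-1117\right)} = \frac{1}{7984761} \left(- \frac{1}{1117}\right) = - \frac{1}{8918978037}$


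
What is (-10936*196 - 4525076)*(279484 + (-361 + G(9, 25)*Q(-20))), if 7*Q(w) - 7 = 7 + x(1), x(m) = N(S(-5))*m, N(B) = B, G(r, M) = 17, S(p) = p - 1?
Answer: -13030291522404/7 ≈ -1.8615e+12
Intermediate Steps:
S(p) = -1 + p
x(m) = -6*m (x(m) = (-1 - 5)*m = -6*m)
Q(w) = 8/7 (Q(w) = 1 + (7 - 6*1)/7 = 1 + (7 - 6)/7 = 1 + (1/7)*1 = 1 + 1/7 = 8/7)
(-10936*196 - 4525076)*(279484 + (-361 + G(9, 25)*Q(-20))) = (-10936*196 - 4525076)*(279484 + (-361 + 17*(8/7))) = (-2143456 - 4525076)*(279484 + (-361 + 136/7)) = -6668532*(279484 - 2391/7) = -6668532*1953997/7 = -13030291522404/7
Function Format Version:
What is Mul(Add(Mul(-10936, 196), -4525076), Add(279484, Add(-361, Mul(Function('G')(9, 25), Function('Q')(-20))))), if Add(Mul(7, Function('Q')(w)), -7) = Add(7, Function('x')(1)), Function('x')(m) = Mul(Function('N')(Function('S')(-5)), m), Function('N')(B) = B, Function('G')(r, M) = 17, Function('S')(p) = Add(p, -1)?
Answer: Rational(-13030291522404, 7) ≈ -1.8615e+12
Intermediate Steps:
Function('S')(p) = Add(-1, p)
Function('x')(m) = Mul(-6, m) (Function('x')(m) = Mul(Add(-1, -5), m) = Mul(-6, m))
Function('Q')(w) = Rational(8, 7) (Function('Q')(w) = Add(1, Mul(Rational(1, 7), Add(7, Mul(-6, 1)))) = Add(1, Mul(Rational(1, 7), Add(7, -6))) = Add(1, Mul(Rational(1, 7), 1)) = Add(1, Rational(1, 7)) = Rational(8, 7))
Mul(Add(Mul(-10936, 196), -4525076), Add(279484, Add(-361, Mul(Function('G')(9, 25), Function('Q')(-20))))) = Mul(Add(Mul(-10936, 196), -4525076), Add(279484, Add(-361, Mul(17, Rational(8, 7))))) = Mul(Add(-2143456, -4525076), Add(279484, Add(-361, Rational(136, 7)))) = Mul(-6668532, Add(279484, Rational(-2391, 7))) = Mul(-6668532, Rational(1953997, 7)) = Rational(-13030291522404, 7)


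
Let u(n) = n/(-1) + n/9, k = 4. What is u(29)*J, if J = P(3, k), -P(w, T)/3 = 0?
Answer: 0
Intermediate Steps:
P(w, T) = 0 (P(w, T) = -3*0 = 0)
J = 0
u(n) = -8*n/9 (u(n) = n*(-1) + n*(⅑) = -n + n/9 = -8*n/9)
u(29)*J = -8/9*29*0 = -232/9*0 = 0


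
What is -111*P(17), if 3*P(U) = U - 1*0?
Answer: -629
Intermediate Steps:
P(U) = U/3 (P(U) = (U - 1*0)/3 = (U + 0)/3 = U/3)
-111*P(17) = -37*17 = -111*17/3 = -629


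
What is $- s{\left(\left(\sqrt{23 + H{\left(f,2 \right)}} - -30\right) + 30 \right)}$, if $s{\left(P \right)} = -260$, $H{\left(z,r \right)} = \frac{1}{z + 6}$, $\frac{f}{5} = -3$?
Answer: $260$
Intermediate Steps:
$f = -15$ ($f = 5 \left(-3\right) = -15$)
$H{\left(z,r \right)} = \frac{1}{6 + z}$
$- s{\left(\left(\sqrt{23 + H{\left(f,2 \right)}} - -30\right) + 30 \right)} = \left(-1\right) \left(-260\right) = 260$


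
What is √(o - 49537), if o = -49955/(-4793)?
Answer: 3*I*√126418509622/4793 ≈ 222.55*I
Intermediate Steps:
o = 49955/4793 (o = -49955*(-1/4793) = 49955/4793 ≈ 10.422)
√(o - 49537) = √(49955/4793 - 49537) = √(-237380886/4793) = 3*I*√126418509622/4793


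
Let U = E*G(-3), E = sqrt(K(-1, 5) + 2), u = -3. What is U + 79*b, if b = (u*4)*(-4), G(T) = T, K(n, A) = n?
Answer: 3789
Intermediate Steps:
b = 48 (b = -3*4*(-4) = -12*(-4) = 48)
E = 1 (E = sqrt(-1 + 2) = sqrt(1) = 1)
U = -3 (U = 1*(-3) = -3)
U + 79*b = -3 + 79*48 = -3 + 3792 = 3789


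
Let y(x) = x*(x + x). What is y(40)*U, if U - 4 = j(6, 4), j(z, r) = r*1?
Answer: 25600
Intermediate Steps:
y(x) = 2*x**2 (y(x) = x*(2*x) = 2*x**2)
j(z, r) = r
U = 8 (U = 4 + 4 = 8)
y(40)*U = (2*40**2)*8 = (2*1600)*8 = 3200*8 = 25600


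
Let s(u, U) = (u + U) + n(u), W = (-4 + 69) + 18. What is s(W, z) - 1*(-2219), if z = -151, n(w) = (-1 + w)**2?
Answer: 8875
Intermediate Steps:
W = 83 (W = 65 + 18 = 83)
s(u, U) = U + u + (-1 + u)**2 (s(u, U) = (u + U) + (-1 + u)**2 = (U + u) + (-1 + u)**2 = U + u + (-1 + u)**2)
s(W, z) - 1*(-2219) = (-151 + 83 + (-1 + 83)**2) - 1*(-2219) = (-151 + 83 + 82**2) + 2219 = (-151 + 83 + 6724) + 2219 = 6656 + 2219 = 8875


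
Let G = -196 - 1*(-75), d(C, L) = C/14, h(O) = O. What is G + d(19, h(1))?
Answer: -1675/14 ≈ -119.64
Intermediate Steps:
d(C, L) = C/14 (d(C, L) = C*(1/14) = C/14)
G = -121 (G = -196 + 75 = -121)
G + d(19, h(1)) = -121 + (1/14)*19 = -121 + 19/14 = -1675/14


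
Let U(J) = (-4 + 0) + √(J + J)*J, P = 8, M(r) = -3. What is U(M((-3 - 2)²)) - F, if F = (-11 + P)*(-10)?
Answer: -34 - 3*I*√6 ≈ -34.0 - 7.3485*I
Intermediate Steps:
U(J) = -4 + √2*J^(3/2) (U(J) = -4 + √(2*J)*J = -4 + (√2*√J)*J = -4 + √2*J^(3/2))
F = 30 (F = (-11 + 8)*(-10) = -3*(-10) = 30)
U(M((-3 - 2)²)) - F = (-4 + √2*(-3)^(3/2)) - 1*30 = (-4 + √2*(-3*I*√3)) - 30 = (-4 - 3*I*√6) - 30 = -34 - 3*I*√6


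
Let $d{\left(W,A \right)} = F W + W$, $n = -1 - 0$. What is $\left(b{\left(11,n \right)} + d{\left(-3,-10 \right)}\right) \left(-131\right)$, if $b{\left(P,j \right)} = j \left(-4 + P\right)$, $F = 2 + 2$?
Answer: $2882$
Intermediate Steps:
$n = -1$ ($n = -1 + 0 = -1$)
$F = 4$
$d{\left(W,A \right)} = 5 W$ ($d{\left(W,A \right)} = 4 W + W = 5 W$)
$\left(b{\left(11,n \right)} + d{\left(-3,-10 \right)}\right) \left(-131\right) = \left(- (-4 + 11) + 5 \left(-3\right)\right) \left(-131\right) = \left(\left(-1\right) 7 - 15\right) \left(-131\right) = \left(-7 - 15\right) \left(-131\right) = \left(-22\right) \left(-131\right) = 2882$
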